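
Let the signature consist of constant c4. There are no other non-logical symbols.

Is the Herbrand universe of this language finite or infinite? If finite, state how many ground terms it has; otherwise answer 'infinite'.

1

There are no function symbols, so the only ground term is the single constant.
The Herbrand universe is {c4}, finite with 1 element.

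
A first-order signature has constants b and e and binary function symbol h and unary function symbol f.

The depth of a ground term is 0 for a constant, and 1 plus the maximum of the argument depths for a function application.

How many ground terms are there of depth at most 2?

Let N_k = |{terms of depth ≤ k}|. Then N_0 = 2 and N_k = 2 + N_{k-1}^2 + N_{k-1} for k ≥ 1 (one summand per function symbol, arity giving the exponent).
N_0 = 2
N_1 = 2 + 2^2 + 2 = 8
N_2 = 2 + 8^2 + 8 = 74

74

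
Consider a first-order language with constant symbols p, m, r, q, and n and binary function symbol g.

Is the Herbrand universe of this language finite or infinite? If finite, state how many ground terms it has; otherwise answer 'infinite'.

The signature has at least one function symbol (g, arity 2) and at least one constant (p).
Iterating g gives infinitely many distinct ground terms: p, g(p, p), g(g(p, p), g(p, p)), ...
So the Herbrand universe is infinite.

infinite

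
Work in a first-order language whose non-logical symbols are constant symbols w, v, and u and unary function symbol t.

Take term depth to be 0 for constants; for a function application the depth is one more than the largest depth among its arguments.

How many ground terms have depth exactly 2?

Let N_k count ground terms of depth at most k. Each non-constant term of depth ≤ k is some function symbol applied to depth-≤(k−1) arguments, giving N_k = 3 + N_{k-1}.
N_0 = 3
N_1 = 3 + 3 = 6
N_2 = 3 + 6 = 9
Terms of depth exactly 2: N_2 − N_1 = 9 − 6 = 3.

3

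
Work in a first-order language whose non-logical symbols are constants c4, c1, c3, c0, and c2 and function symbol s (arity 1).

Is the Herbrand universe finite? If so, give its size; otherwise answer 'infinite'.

infinite

The signature has at least one function symbol (s, arity 1) and at least one constant (c4).
Iterating s gives infinitely many distinct ground terms: c4, s(c4), s(s(c4)), ...
So the Herbrand universe is infinite.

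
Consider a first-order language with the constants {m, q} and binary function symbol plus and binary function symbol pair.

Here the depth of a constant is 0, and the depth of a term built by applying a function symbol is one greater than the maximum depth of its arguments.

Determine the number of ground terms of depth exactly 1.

If N_k denotes the number of depth-≤k ground terms, the 2 constants give N_0 = 2, and each function symbol of arity r contributes N_{k-1}^r new terms at level k: N_k = 2 + N_{k-1}^2 + N_{k-1}^2.
N_0 = 2
N_1 = 2 + 2^2 + 2^2 = 10
Terms of depth exactly 1: N_1 − N_0 = 10 − 2 = 8.

8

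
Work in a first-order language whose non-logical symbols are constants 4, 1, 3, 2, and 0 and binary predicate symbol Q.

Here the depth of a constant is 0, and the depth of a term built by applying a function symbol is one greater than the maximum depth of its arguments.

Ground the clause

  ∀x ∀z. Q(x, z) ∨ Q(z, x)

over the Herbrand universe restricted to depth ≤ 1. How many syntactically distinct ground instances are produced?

25

Ground terms of depth ≤ 1:
  With no function symbols every ground term is a constant, so there are exactly 5 ground terms at every depth bound.
  N_0 = 5
  N_1 = 5
  Explicitly: 4, 1, 3, 2, 0.
So there are 5 ground terms available for substitution.
Each of x, z ranges independently over the available ground terms, and distinct assignments produce distinct instances.
Number of ground instances = 5^2 = 25.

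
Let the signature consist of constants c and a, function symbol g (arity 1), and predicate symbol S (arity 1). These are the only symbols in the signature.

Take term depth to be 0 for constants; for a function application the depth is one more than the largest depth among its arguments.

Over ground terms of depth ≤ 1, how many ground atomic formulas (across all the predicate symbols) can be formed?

4

First count ground terms of depth ≤ 1.
If N_k denotes the number of depth-≤k ground terms, the 2 constants give N_0 = 2, and each function symbol of arity r contributes N_{k-1}^r new terms at level k: N_k = 2 + N_{k-1}.
N_0 = 2
N_1 = 2 + 2 = 4
Explicitly: c, a, g(c), g(a).
So |H| = 4.
Ground atoms are formed by filling each argument slot of a predicate with a term from H, so an r-ary predicate gives |H|^r atoms:
  S: 4
Total ground atoms: 4.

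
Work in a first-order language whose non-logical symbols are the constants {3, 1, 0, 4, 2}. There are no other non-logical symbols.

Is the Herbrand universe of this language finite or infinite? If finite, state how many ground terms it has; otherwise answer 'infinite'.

There are no function symbols, so every ground term is one of the 5 constants.
The Herbrand universe is {3, 1, 0, 4, 2}, which is finite with 5 elements.

5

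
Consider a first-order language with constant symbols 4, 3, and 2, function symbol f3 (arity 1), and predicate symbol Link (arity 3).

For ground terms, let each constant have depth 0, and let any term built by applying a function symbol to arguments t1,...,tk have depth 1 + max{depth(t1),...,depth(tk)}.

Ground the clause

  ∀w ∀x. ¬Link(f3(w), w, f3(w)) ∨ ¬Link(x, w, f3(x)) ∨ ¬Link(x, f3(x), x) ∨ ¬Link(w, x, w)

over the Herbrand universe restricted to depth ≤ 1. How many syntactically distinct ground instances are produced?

36

Ground terms of depth ≤ 1:
  Let N_k = |{terms of depth ≤ k}|. Then N_0 = 3 and N_k = 3 + N_{k-1} for k ≥ 1 (one summand per function symbol, arity giving the exponent).
  N_0 = 3
  N_1 = 3 + 3 = 6
  Explicitly: 4, 3, 2, f3(4), f3(3), f3(2).
So there are 6 ground terms available for substitution.
Each of w, x ranges independently over the available ground terms, and distinct assignments produce distinct instances.
Number of ground instances = 6^2 = 36.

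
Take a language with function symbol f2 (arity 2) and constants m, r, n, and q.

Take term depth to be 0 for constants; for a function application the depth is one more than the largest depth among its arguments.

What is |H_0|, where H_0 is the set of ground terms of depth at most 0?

4

Write N_k for the number of ground terms of depth ≤ k. A term of depth ≤ k is either a constant or a function symbol applied to arguments of depth ≤ k−1, so N_k = 4 + N_{k-1}^2.
N_0 = 4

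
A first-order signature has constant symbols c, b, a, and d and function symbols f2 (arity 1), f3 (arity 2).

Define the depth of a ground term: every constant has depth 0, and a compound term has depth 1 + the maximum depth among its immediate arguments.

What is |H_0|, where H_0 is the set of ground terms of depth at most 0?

If N_k denotes the number of depth-≤k ground terms, the 4 constants give N_0 = 4, and each function symbol of arity r contributes N_{k-1}^r new terms at level k: N_k = 4 + N_{k-1} + N_{k-1}^2.
N_0 = 4
Explicitly: c, b, a, d.

4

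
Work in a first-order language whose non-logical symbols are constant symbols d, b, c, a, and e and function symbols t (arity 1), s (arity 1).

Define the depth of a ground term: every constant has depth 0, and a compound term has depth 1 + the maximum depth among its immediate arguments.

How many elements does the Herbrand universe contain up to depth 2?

Let N_k = |{terms of depth ≤ k}|. Then N_0 = 5 and N_k = 5 + N_{k-1} + N_{k-1} for k ≥ 1 (one summand per function symbol, arity giving the exponent).
N_0 = 5
N_1 = 5 + 5 + 5 = 15
N_2 = 5 + 15 + 15 = 35

35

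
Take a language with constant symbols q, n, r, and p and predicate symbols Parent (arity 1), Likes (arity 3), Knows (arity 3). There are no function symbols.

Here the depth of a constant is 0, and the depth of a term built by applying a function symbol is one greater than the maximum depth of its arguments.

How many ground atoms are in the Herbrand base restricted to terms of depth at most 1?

First count ground terms of depth ≤ 1.
With no function symbols every ground term is a constant, so there are exactly 4 ground terms at every depth bound.
N_0 = 4
N_1 = 4
Explicitly: q, n, r, p.
So |H| = 4.
Each predicate of arity r yields |H|^r ground atoms (one per choice of an r-tuple from H):
  Parent: 4;  Likes: 4^3 = 64;  Knows: 4^3 = 64
Total ground atoms: 4 + 64 + 64 = 132.

132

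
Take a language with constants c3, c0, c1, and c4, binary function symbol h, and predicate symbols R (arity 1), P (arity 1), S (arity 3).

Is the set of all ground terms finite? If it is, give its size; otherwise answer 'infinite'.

infinite

The signature has at least one function symbol (h, arity 2) and at least one constant (c3).
Iterating h gives infinitely many distinct ground terms: c3, h(c3, c3), h(h(c3, c3), h(c3, c3)), ...
So the Herbrand universe is infinite.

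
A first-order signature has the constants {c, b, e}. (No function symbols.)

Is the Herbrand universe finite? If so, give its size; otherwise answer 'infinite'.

There are no function symbols, so every ground term is one of the 3 constants.
The Herbrand universe is {c, b, e}, which is finite with 3 elements.

3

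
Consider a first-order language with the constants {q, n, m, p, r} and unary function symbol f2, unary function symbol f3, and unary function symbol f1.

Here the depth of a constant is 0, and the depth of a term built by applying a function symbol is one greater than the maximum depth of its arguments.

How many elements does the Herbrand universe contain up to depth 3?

200

Let N_k = |{terms of depth ≤ k}|. Then N_0 = 5 and N_k = 5 + N_{k-1} + N_{k-1} + N_{k-1} for k ≥ 1 (one summand per function symbol, arity giving the exponent).
N_0 = 5
N_1 = 5 + 5 + 5 + 5 = 20
N_2 = 5 + 20 + 20 + 20 = 65
N_3 = 5 + 65 + 65 + 65 = 200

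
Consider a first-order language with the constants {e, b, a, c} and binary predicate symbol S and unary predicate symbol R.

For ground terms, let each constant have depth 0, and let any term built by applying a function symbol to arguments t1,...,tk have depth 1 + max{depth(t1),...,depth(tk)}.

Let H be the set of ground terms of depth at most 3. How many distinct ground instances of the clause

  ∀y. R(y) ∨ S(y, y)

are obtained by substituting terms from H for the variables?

Ground terms of depth ≤ 3:
  With no function symbols every ground term is a constant, so there are exactly 4 ground terms at every depth bound.
  N_0 = 4
  N_1 = 4
  N_2 = 4
  N_3 = 4
  Explicitly: e, b, a, c.
So there are 4 ground terms available for substitution.
The clause has 1 distinct variable (y), which appears in the body. In the free term algebra distinct substitutions yield syntactically distinct ground instances.
Number of ground instances = 4.

4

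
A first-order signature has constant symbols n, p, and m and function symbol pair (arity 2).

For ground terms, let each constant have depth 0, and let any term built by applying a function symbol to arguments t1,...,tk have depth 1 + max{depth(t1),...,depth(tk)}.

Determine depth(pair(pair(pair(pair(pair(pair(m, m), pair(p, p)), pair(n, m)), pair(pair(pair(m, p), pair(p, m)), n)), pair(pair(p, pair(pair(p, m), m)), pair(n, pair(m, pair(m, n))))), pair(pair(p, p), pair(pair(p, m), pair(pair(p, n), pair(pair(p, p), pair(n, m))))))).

6

depth(pair(m, m)) = 1 + max(0, 0) = 1
depth(pair(p, p)) = 1 + max(0, 0) = 1
depth(pair(pair(m, m), pair(p, p))) = 1 + max(1, 1) = 2
depth(pair(n, m)) = 1 + max(0, 0) = 1
depth(pair(pair(pair(m, m), pair(p, p)), pair(n, m))) = 1 + max(2, 1) = 3
depth(pair(m, p)) = 1 + max(0, 0) = 1
depth(pair(p, m)) = 1 + max(0, 0) = 1
depth(pair(pair(m, p), pair(p, m))) = 1 + max(1, 1) = 2
depth(pair(pair(pair(m, p), pair(p, m)), n)) = 1 + max(2, 0) = 3
depth(pair(pair(pair(pair(m, m), pair(p, p)), pair(n, m)), pair(pair(pair(m, p), pair(p, m)), n))) = 1 + max(3, 3) = 4
depth(pair(pair(p, m), m)) = 1 + max(1, 0) = 2
depth(pair(p, pair(pair(p, m), m))) = 1 + max(0, 2) = 3
depth(pair(m, n)) = 1 + max(0, 0) = 1
depth(pair(m, pair(m, n))) = 1 + max(0, 1) = 2
depth(pair(n, pair(m, pair(m, n)))) = 1 + max(0, 2) = 3
depth(pair(pair(p, pair(pair(p, m), m)), pair(n, pair(m, pair(m, n))))) = 1 + max(3, 3) = 4
depth(pair(pair(pair(pair(pair(m, m), pair(p, p)), pair(n, m)), pair(pair(pair(m, p), pair(p, m)), n)), pair(pair(p, pair(pair(p, m), m)), pair(n, pair(m, pair(m, n)))))) = 1 + max(4, 4) = 5
depth(pair(p, n)) = 1 + max(0, 0) = 1
depth(pair(pair(p, p), pair(n, m))) = 1 + max(1, 1) = 2
depth(pair(pair(p, n), pair(pair(p, p), pair(n, m)))) = 1 + max(1, 2) = 3
depth(pair(pair(p, m), pair(pair(p, n), pair(pair(p, p), pair(n, m))))) = 1 + max(1, 3) = 4
depth(pair(pair(p, p), pair(pair(p, m), pair(pair(p, n), pair(pair(p, p), pair(n, m)))))) = 1 + max(1, 4) = 5
depth(pair(pair(pair(pair(pair(pair(m, m), pair(p, p)), pair(n, m)), pair(pair(pair(m, p), pair(p, m)), n)), pair(pair(p, pair(pair(p, m), m)), pair(n, pair(m, pair(m, n))))), pair(pair(p, p), pair(pair(p, m), pair(pair(p, n), pair(pair(p, p), pair(n, m))))))) = 1 + max(5, 5) = 6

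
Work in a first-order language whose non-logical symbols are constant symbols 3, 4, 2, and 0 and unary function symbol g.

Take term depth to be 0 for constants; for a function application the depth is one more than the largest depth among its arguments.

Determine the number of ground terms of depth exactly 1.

4

Count level by level. With function symbols g/1, the terms of depth ≤ k are the 4 constants together with each function applied to depth-≤(k−1) tuples, so N_k = 4 + N_{k-1}.
N_0 = 4
N_1 = 4 + 4 = 8
Terms of depth exactly 1: N_1 − N_0 = 8 − 4 = 4.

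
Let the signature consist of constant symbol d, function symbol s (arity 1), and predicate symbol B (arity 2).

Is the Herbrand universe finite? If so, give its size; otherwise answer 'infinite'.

infinite

The signature has at least one function symbol (s, arity 1) and at least one constant (d).
Iterating s gives infinitely many distinct ground terms: d, s(d), s(s(d)), ...
So the Herbrand universe is infinite.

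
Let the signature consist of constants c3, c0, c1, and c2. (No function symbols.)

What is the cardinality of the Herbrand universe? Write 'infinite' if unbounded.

4

There are no function symbols, so every ground term is one of the 4 constants.
The Herbrand universe is {c3, c0, c1, c2}, which is finite with 4 elements.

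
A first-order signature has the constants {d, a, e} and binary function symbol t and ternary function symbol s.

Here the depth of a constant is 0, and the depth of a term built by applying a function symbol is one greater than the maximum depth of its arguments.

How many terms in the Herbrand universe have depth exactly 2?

60804

If N_k denotes the number of depth-≤k ground terms, the 3 constants give N_0 = 3, and each function symbol of arity r contributes N_{k-1}^r new terms at level k: N_k = 3 + N_{k-1}^2 + N_{k-1}^3.
N_0 = 3
N_1 = 3 + 3^2 + 3^3 = 39
N_2 = 3 + 39^2 + 39^3 = 60843
Terms of depth exactly 2: N_2 − N_1 = 60843 − 39 = 60804.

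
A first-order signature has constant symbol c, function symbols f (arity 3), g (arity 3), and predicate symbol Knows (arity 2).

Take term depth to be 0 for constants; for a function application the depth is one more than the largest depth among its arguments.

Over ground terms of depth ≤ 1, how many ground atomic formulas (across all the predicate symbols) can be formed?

9

First count ground terms of depth ≤ 1.
Write N_k for the number of ground terms of depth ≤ k. A term of depth ≤ k is either a constant or a function symbol applied to arguments of depth ≤ k−1, so N_k = 1 + N_{k-1}^3 + N_{k-1}^3.
N_0 = 1
N_1 = 1 + 1^3 + 1^3 = 3
Explicitly: c, f(c, c, c), g(c, c, c).
So |H| = 3.
Ground atoms are formed by filling each argument slot of a predicate with a term from H, so an r-ary predicate gives |H|^r atoms:
  Knows: 3^2 = 9
Total ground atoms: 9.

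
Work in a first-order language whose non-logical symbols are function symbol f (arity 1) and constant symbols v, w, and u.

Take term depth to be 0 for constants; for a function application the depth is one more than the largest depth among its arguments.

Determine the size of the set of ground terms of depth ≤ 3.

12

Let N_k = |{terms of depth ≤ k}|. Then N_0 = 3 and N_k = 3 + N_{k-1} for k ≥ 1 (one summand per function symbol, arity giving the exponent).
N_0 = 3
N_1 = 3 + 3 = 6
N_2 = 3 + 6 = 9
N_3 = 3 + 9 = 12
Explicitly: v, w, u, f(v), f(w), f(u), f(f(v)), f(f(w)), f(f(u)), f(f(f(v))), f(f(f(w))), f(f(f(u))).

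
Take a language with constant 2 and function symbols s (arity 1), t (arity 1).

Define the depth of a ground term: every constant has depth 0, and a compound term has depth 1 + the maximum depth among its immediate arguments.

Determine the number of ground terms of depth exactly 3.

8

If N_k denotes the number of depth-≤k ground terms, the 1 constant gives N_0 = 1, and each function symbol of arity r contributes N_{k-1}^r new terms at level k: N_k = 1 + N_{k-1} + N_{k-1}.
N_0 = 1
N_1 = 1 + 1 + 1 = 3
N_2 = 1 + 3 + 3 = 7
N_3 = 1 + 7 + 7 = 15
Terms of depth exactly 3: N_3 − N_2 = 15 − 7 = 8.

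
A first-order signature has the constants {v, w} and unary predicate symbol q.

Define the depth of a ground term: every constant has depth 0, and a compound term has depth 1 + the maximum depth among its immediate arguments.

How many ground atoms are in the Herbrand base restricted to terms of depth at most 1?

First count ground terms of depth ≤ 1.
With no function symbols every ground term is a constant, so there are exactly 2 ground terms at every depth bound.
N_0 = 2
N_1 = 2
Explicitly: v, w.
So |H| = 2.
A ground atom is a predicate applied to a tuple of terms from H, so the count is the sum over predicates of |H|^arity:
  q: 2
Total ground atoms: 2.

2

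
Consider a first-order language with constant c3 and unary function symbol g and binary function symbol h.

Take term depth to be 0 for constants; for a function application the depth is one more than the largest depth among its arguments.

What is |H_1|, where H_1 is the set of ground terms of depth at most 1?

Let N_k = |{terms of depth ≤ k}|. Then N_0 = 1 and N_k = 1 + N_{k-1} + N_{k-1}^2 for k ≥ 1 (one summand per function symbol, arity giving the exponent).
N_0 = 1
N_1 = 1 + 1 + 1^2 = 3

3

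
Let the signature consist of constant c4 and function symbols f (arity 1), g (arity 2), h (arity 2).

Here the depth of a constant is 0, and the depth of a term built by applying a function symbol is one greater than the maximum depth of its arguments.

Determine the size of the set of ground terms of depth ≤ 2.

Let N_k count ground terms of depth at most k. Each non-constant term of depth ≤ k is some function symbol applied to depth-≤(k−1) arguments, giving N_k = 1 + N_{k-1} + N_{k-1}^2 + N_{k-1}^2.
N_0 = 1
N_1 = 1 + 1 + 1^2 + 1^2 = 4
N_2 = 1 + 4 + 4^2 + 4^2 = 37

37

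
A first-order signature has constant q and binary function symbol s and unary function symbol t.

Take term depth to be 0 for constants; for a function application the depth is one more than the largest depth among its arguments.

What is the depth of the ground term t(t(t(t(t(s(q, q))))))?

6

depth(s(q, q)) = 1 + max(0, 0) = 1
depth(t(s(q, q))) = 1 + depth(s(q, q)) = 1 + 1 = 2
depth(t(t(s(q, q)))) = 1 + depth(t(s(q, q))) = 1 + 2 = 3
depth(t(t(t(s(q, q))))) = 1 + depth(t(t(s(q, q)))) = 1 + 3 = 4
depth(t(t(t(t(s(q, q)))))) = 1 + depth(t(t(t(s(q, q))))) = 1 + 4 = 5
depth(t(t(t(t(t(s(q, q))))))) = 1 + depth(t(t(t(t(s(q, q)))))) = 1 + 5 = 6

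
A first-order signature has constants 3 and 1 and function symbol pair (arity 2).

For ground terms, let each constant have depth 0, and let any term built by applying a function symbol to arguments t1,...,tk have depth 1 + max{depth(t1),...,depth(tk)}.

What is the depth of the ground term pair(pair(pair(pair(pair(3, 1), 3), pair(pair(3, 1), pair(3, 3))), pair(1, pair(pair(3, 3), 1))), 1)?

5

depth(pair(3, 1)) = 1 + max(0, 0) = 1
depth(pair(pair(3, 1), 3)) = 1 + max(1, 0) = 2
depth(pair(3, 3)) = 1 + max(0, 0) = 1
depth(pair(pair(3, 1), pair(3, 3))) = 1 + max(1, 1) = 2
depth(pair(pair(pair(3, 1), 3), pair(pair(3, 1), pair(3, 3)))) = 1 + max(2, 2) = 3
depth(pair(pair(3, 3), 1)) = 1 + max(1, 0) = 2
depth(pair(1, pair(pair(3, 3), 1))) = 1 + max(0, 2) = 3
depth(pair(pair(pair(pair(3, 1), 3), pair(pair(3, 1), pair(3, 3))), pair(1, pair(pair(3, 3), 1)))) = 1 + max(3, 3) = 4
depth(pair(pair(pair(pair(pair(3, 1), 3), pair(pair(3, 1), pair(3, 3))), pair(1, pair(pair(3, 3), 1))), 1)) = 1 + max(4, 0) = 5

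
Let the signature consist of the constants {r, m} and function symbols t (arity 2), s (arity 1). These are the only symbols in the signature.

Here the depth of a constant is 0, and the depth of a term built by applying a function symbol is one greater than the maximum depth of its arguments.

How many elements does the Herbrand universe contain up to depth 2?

Let N_k = |{terms of depth ≤ k}|. Then N_0 = 2 and N_k = 2 + N_{k-1}^2 + N_{k-1} for k ≥ 1 (one summand per function symbol, arity giving the exponent).
N_0 = 2
N_1 = 2 + 2^2 + 2 = 8
N_2 = 2 + 8^2 + 8 = 74

74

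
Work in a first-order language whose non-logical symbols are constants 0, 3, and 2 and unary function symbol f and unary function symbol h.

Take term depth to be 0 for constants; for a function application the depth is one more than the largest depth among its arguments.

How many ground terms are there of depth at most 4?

Write N_k for the number of ground terms of depth ≤ k. A term of depth ≤ k is either a constant or a function symbol applied to arguments of depth ≤ k−1, so N_k = 3 + N_{k-1} + N_{k-1}.
N_0 = 3
N_1 = 3 + 3 + 3 = 9
N_2 = 3 + 9 + 9 = 21
N_3 = 3 + 21 + 21 = 45
N_4 = 3 + 45 + 45 = 93

93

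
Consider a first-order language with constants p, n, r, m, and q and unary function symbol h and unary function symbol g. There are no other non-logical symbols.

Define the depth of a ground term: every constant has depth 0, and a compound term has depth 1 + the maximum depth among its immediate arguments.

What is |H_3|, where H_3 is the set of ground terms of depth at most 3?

Write N_k for the number of ground terms of depth ≤ k. A term of depth ≤ k is either a constant or a function symbol applied to arguments of depth ≤ k−1, so N_k = 5 + N_{k-1} + N_{k-1}.
N_0 = 5
N_1 = 5 + 5 + 5 = 15
N_2 = 5 + 15 + 15 = 35
N_3 = 5 + 35 + 35 = 75

75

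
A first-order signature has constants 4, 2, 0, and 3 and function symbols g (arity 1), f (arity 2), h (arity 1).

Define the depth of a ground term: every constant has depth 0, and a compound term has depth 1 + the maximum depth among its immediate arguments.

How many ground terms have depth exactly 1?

Let N_k = |{terms of depth ≤ k}|. Then N_0 = 4 and N_k = 4 + N_{k-1} + N_{k-1}^2 + N_{k-1} for k ≥ 1 (one summand per function symbol, arity giving the exponent).
N_0 = 4
N_1 = 4 + 4 + 4^2 + 4 = 28
Terms of depth exactly 1: N_1 − N_0 = 28 − 4 = 24.

24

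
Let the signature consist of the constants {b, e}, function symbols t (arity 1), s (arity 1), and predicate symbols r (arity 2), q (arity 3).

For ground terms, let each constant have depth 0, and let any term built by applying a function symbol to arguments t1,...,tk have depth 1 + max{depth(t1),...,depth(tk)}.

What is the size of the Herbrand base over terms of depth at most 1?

252

First count ground terms of depth ≤ 1.
If N_k denotes the number of depth-≤k ground terms, the 2 constants give N_0 = 2, and each function symbol of arity r contributes N_{k-1}^r new terms at level k: N_k = 2 + N_{k-1} + N_{k-1}.
N_0 = 2
N_1 = 2 + 2 + 2 = 6
So |H| = 6.
Ground atoms are formed by filling each argument slot of a predicate with a term from H, so an r-ary predicate gives |H|^r atoms:
  r: 6^2 = 36;  q: 6^3 = 216
Total ground atoms: 36 + 216 = 252.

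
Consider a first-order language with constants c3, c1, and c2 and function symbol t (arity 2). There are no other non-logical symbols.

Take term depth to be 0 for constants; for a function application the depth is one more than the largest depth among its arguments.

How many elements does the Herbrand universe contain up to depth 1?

Let N_k count ground terms of depth at most k. Each non-constant term of depth ≤ k is some function symbol applied to depth-≤(k−1) arguments, giving N_k = 3 + N_{k-1}^2.
N_0 = 3
N_1 = 3 + 3^2 = 12
Explicitly: c3, c1, c2, t(c3, c3), t(c3, c1), t(c3, c2), t(c1, c3), t(c1, c1), t(c1, c2), t(c2, c3), t(c2, c1), t(c2, c2).

12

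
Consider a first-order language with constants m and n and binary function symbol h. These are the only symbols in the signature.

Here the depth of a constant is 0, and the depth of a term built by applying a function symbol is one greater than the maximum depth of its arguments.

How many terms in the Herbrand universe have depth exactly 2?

32

Let N_k count ground terms of depth at most k. Each non-constant term of depth ≤ k is some function symbol applied to depth-≤(k−1) arguments, giving N_k = 2 + N_{k-1}^2.
N_0 = 2
N_1 = 2 + 2^2 = 6
N_2 = 2 + 6^2 = 38
Terms of depth exactly 2: N_2 − N_1 = 38 − 6 = 32.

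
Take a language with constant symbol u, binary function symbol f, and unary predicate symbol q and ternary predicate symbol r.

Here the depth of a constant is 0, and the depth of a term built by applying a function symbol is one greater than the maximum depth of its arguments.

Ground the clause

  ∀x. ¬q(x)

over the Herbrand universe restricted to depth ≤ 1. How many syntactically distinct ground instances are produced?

2

Ground terms of depth ≤ 1:
  Write N_k for the number of ground terms of depth ≤ k. A term of depth ≤ k is either a constant or a function symbol applied to arguments of depth ≤ k−1, so N_k = 1 + N_{k-1}^2.
  N_0 = 1
  N_1 = 1 + 1^2 = 2
So there are 2 ground terms available for substitution.
The body mentions the single quantified variable x; since ground terms form a free algebra, no two substitutions collapse to the same formula.
Number of ground instances = 2.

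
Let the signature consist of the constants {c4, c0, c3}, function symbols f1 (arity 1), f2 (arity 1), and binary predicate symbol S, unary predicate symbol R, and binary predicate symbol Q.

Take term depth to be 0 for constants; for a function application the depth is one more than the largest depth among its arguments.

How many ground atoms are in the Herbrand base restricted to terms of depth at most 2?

First count ground terms of depth ≤ 2.
Write N_k for the number of ground terms of depth ≤ k. A term of depth ≤ k is either a constant or a function symbol applied to arguments of depth ≤ k−1, so N_k = 3 + N_{k-1} + N_{k-1}.
N_0 = 3
N_1 = 3 + 3 + 3 = 9
N_2 = 3 + 9 + 9 = 21
So |H| = 21.
Ground atoms are formed by filling each argument slot of a predicate with a term from H, so an r-ary predicate gives |H|^r atoms:
  S: 21^2 = 441;  R: 21;  Q: 21^2 = 441
Total ground atoms: 441 + 21 + 441 = 903.

903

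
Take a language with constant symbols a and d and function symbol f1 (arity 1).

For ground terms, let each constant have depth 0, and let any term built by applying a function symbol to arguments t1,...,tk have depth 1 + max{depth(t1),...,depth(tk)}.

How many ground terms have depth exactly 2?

Let N_k count ground terms of depth at most k. Each non-constant term of depth ≤ k is some function symbol applied to depth-≤(k−1) arguments, giving N_k = 2 + N_{k-1}.
N_0 = 2
N_1 = 2 + 2 = 4
N_2 = 2 + 4 = 6
Terms of depth exactly 2: N_2 − N_1 = 6 − 4 = 2.

2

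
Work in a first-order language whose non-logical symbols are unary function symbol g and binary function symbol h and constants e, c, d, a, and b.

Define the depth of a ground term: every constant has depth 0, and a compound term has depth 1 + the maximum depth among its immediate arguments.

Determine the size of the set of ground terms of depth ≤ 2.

1265

If N_k denotes the number of depth-≤k ground terms, the 5 constants give N_0 = 5, and each function symbol of arity r contributes N_{k-1}^r new terms at level k: N_k = 5 + N_{k-1} + N_{k-1}^2.
N_0 = 5
N_1 = 5 + 5 + 5^2 = 35
N_2 = 5 + 35 + 35^2 = 1265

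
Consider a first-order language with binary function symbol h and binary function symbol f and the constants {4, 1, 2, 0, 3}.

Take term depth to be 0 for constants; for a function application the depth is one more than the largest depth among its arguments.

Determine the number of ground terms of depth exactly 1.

Let N_k count ground terms of depth at most k. Each non-constant term of depth ≤ k is some function symbol applied to depth-≤(k−1) arguments, giving N_k = 5 + N_{k-1}^2 + N_{k-1}^2.
N_0 = 5
N_1 = 5 + 5^2 + 5^2 = 55
Terms of depth exactly 1: N_1 − N_0 = 55 − 5 = 50.

50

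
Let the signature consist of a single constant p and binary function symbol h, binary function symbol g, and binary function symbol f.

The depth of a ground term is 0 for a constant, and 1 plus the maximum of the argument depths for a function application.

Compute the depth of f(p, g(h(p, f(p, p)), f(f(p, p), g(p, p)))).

depth(f(p, p)) = 1 + max(0, 0) = 1
depth(h(p, f(p, p))) = 1 + max(0, 1) = 2
depth(g(p, p)) = 1 + max(0, 0) = 1
depth(f(f(p, p), g(p, p))) = 1 + max(1, 1) = 2
depth(g(h(p, f(p, p)), f(f(p, p), g(p, p)))) = 1 + max(2, 2) = 3
depth(f(p, g(h(p, f(p, p)), f(f(p, p), g(p, p))))) = 1 + max(0, 3) = 4

4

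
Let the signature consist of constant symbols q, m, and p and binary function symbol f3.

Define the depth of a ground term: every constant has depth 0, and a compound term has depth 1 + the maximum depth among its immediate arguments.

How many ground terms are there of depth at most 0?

3

Let N_k = |{terms of depth ≤ k}|. Then N_0 = 3 and N_k = 3 + N_{k-1}^2 for k ≥ 1 (one summand per function symbol, arity giving the exponent).
N_0 = 3
Explicitly: q, m, p.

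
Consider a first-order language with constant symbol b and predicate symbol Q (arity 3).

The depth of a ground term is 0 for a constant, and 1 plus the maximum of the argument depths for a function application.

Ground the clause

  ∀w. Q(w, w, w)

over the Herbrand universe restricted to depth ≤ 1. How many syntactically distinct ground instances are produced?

1

Ground terms of depth ≤ 1:
  With no function symbols every ground term is a constant, so there is exactly 1 ground term at every depth bound.
  N_0 = 1
  N_1 = 1
  Explicitly: b.
So there is exactly 1 ground term available for substitution.
The body mentions the single quantified variable w; since ground terms form a free algebra, no two substitutions collapse to the same formula.
Number of ground instances = 1.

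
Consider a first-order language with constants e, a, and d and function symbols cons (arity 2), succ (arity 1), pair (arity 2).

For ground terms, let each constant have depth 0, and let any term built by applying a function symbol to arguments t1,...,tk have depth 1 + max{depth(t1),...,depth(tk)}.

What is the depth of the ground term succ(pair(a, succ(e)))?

3

depth(succ(e)) = 1 + depth(e) = 1 + 0 = 1
depth(pair(a, succ(e))) = 1 + max(0, 1) = 2
depth(succ(pair(a, succ(e)))) = 1 + depth(pair(a, succ(e))) = 1 + 2 = 3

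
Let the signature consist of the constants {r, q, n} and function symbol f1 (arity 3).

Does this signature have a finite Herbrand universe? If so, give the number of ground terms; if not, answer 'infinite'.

infinite

The signature has at least one function symbol (f1, arity 3) and at least one constant (r).
Iterating f1 gives infinitely many distinct ground terms: r, f1(r, r, r), f1(f1(r, r, r), f1(r, r, r), f1(r, r, r)), ...
So the Herbrand universe is infinite.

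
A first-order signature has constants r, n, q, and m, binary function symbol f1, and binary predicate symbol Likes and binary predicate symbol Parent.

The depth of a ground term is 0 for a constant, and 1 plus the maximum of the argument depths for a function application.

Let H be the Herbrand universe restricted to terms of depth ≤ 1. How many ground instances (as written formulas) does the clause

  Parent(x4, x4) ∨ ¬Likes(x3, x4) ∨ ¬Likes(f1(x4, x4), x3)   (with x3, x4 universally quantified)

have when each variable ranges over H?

400

Ground terms of depth ≤ 1:
  Count level by level. With function symbols f1/2, the terms of depth ≤ k are the 4 constants together with each function applied to depth-≤(k−1) tuples, so N_k = 4 + N_{k-1}^2.
  N_0 = 4
  N_1 = 4 + 4^2 = 20
So there are 20 ground terms available for substitution.
The body mentions every one of the 2 quantified variables; since ground terms form a free algebra, no two substitutions collapse to the same formula.
Number of ground instances = 20^2 = 400.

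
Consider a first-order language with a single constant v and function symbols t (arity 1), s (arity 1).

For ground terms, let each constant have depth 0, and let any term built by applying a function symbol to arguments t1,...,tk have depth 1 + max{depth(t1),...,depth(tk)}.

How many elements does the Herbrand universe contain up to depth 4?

31

If N_k denotes the number of depth-≤k ground terms, the 1 constant gives N_0 = 1, and each function symbol of arity r contributes N_{k-1}^r new terms at level k: N_k = 1 + N_{k-1} + N_{k-1}.
N_0 = 1
N_1 = 1 + 1 + 1 = 3
N_2 = 1 + 3 + 3 = 7
N_3 = 1 + 7 + 7 = 15
N_4 = 1 + 15 + 15 = 31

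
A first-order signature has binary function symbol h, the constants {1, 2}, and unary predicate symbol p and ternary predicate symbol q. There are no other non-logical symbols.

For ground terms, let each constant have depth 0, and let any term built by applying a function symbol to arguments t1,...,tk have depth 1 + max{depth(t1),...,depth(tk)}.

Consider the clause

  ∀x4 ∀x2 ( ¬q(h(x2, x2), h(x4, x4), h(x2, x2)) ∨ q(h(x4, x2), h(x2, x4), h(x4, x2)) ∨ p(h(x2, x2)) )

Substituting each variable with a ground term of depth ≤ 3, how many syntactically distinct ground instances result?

2090916

Ground terms of depth ≤ 3:
  Let N_k count ground terms of depth at most k. Each non-constant term of depth ≤ k is some function symbol applied to depth-≤(k−1) arguments, giving N_k = 2 + N_{k-1}^2.
  N_0 = 2
  N_1 = 2 + 2^2 = 6
  N_2 = 2 + 6^2 = 38
  N_3 = 2 + 38^2 = 1446
So there are 1446 ground terms available for substitution.
Each of x4, x2 ranges independently over the available ground terms, and distinct assignments produce distinct instances.
Number of ground instances = 1446^2 = 2090916.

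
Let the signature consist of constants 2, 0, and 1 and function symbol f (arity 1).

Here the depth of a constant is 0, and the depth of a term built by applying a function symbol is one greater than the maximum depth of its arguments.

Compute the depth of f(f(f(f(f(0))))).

5

depth(f(0)) = 1 + depth(0) = 1 + 0 = 1
depth(f(f(0))) = 1 + depth(f(0)) = 1 + 1 = 2
depth(f(f(f(0)))) = 1 + depth(f(f(0))) = 1 + 2 = 3
depth(f(f(f(f(0))))) = 1 + depth(f(f(f(0)))) = 1 + 3 = 4
depth(f(f(f(f(f(0)))))) = 1 + depth(f(f(f(f(0))))) = 1 + 4 = 5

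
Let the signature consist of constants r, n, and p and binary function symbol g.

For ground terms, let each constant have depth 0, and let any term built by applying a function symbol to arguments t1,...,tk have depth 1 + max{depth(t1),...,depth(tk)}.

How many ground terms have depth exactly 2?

Write N_k for the number of ground terms of depth ≤ k. A term of depth ≤ k is either a constant or a function symbol applied to arguments of depth ≤ k−1, so N_k = 3 + N_{k-1}^2.
N_0 = 3
N_1 = 3 + 3^2 = 12
N_2 = 3 + 12^2 = 147
Terms of depth exactly 2: N_2 − N_1 = 147 − 12 = 135.

135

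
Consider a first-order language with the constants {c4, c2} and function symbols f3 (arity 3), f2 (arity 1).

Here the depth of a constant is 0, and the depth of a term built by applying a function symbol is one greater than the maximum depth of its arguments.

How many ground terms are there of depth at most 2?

1742

Let N_k = |{terms of depth ≤ k}|. Then N_0 = 2 and N_k = 2 + N_{k-1}^3 + N_{k-1} for k ≥ 1 (one summand per function symbol, arity giving the exponent).
N_0 = 2
N_1 = 2 + 2^3 + 2 = 12
N_2 = 2 + 12^3 + 12 = 1742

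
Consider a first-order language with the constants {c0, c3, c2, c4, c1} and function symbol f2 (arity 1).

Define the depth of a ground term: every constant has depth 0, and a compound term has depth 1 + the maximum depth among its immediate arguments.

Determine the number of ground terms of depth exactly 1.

5

Count level by level. With function symbols f2/1, the terms of depth ≤ k are the 5 constants together with each function applied to depth-≤(k−1) tuples, so N_k = 5 + N_{k-1}.
N_0 = 5
N_1 = 5 + 5 = 10
Terms of depth exactly 1: N_1 − N_0 = 10 − 5 = 5.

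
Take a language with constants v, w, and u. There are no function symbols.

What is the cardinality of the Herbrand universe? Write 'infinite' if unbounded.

3

There are no function symbols, so every ground term is one of the 3 constants.
The Herbrand universe is {v, w, u}, which is finite with 3 elements.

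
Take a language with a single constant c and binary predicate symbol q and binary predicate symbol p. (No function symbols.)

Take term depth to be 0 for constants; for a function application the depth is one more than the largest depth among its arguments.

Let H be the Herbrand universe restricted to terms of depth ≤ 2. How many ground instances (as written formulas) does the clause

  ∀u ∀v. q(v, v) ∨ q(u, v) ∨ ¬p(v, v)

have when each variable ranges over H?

Ground terms of depth ≤ 2:
  With no function symbols every ground term is a constant, so there is exactly 1 ground term at every depth bound.
  N_0 = 1
  N_1 = 1
  N_2 = 1
So there is exactly 1 ground term available for substitution.
Each of u, v ranges independently over the available ground terms, and distinct assignments produce distinct instances.
Number of ground instances = 1^2 = 1.

1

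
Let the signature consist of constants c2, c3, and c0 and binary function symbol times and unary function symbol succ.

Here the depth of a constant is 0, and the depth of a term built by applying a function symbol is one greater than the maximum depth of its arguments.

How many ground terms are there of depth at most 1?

Write N_k for the number of ground terms of depth ≤ k. A term of depth ≤ k is either a constant or a function symbol applied to arguments of depth ≤ k−1, so N_k = 3 + N_{k-1}^2 + N_{k-1}.
N_0 = 3
N_1 = 3 + 3^2 + 3 = 15

15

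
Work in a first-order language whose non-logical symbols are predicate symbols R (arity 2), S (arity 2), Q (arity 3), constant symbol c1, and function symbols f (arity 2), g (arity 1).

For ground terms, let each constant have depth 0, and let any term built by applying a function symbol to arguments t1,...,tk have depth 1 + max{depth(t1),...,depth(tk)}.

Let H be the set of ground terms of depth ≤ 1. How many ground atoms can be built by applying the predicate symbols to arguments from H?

45

First count ground terms of depth ≤ 1.
If N_k denotes the number of depth-≤k ground terms, the 1 constant gives N_0 = 1, and each function symbol of arity r contributes N_{k-1}^r new terms at level k: N_k = 1 + N_{k-1}^2 + N_{k-1}.
N_0 = 1
N_1 = 1 + 1^2 + 1 = 3
So |H| = 3.
Ground atoms are formed by filling each argument slot of a predicate with a term from H, so an r-ary predicate gives |H|^r atoms:
  R: 3^2 = 9;  S: 3^2 = 9;  Q: 3^3 = 27
Total ground atoms: 9 + 9 + 27 = 45.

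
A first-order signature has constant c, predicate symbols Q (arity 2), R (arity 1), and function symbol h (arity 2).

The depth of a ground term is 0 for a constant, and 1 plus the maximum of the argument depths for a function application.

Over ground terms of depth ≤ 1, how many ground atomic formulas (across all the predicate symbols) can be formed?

6

First count ground terms of depth ≤ 1.
Let N_k = |{terms of depth ≤ k}|. Then N_0 = 1 and N_k = 1 + N_{k-1}^2 for k ≥ 1 (one summand per function symbol, arity giving the exponent).
N_0 = 1
N_1 = 1 + 1^2 = 2
So |H| = 2.
For each predicate symbol, the number of ground atoms is |H| raised to its arity; summing:
  Q: 2^2 = 4;  R: 2
Total ground atoms: 4 + 2 = 6.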